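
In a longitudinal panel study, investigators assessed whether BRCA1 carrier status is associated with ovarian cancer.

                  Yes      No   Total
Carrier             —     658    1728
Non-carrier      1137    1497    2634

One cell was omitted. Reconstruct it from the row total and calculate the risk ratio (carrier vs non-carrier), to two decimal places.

The missing cell is in the exposed row: 1728 − 658 = 1070.
So a = 1070, b = 658, c = 1137, d = 1497.
RR = [a/(a+b)] / [c/(c+d)] = (1070/1728) / (1137/2634) = 0.61921/0.43166 = 1.43448

1.43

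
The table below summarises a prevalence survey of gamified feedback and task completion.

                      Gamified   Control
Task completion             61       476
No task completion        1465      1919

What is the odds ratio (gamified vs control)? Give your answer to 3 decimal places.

0.168

Reading the table with exposure as columns: a = 61 (Gamified, case), b = 1465 (Gamified, non-case), c = 476 (Control, case), d = 1919.
OR = (a·d)/(b·c) = (61 × 1919) / (1465 × 476) = 117059 / 697340 = 0.16787
Exposure is associated with lower odds of task completion (OR = 0.17 < 1).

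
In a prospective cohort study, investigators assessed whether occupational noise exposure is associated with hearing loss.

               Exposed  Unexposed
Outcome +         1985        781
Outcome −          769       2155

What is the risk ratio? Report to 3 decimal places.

2.710

Reading the table with exposure as columns: a = 1985 (Exposed, case), b = 769 (Exposed, non-case), c = 781 (Unexposed, case), d = 2155.
Risk in exposed = 1985/2754 = 0.72077; risk in unexposed = 781/2936 = 0.26601.
RR = 0.72077 / 0.26601 = 2.70958
The risk among the exposed is 2.71 times that among the unexposed.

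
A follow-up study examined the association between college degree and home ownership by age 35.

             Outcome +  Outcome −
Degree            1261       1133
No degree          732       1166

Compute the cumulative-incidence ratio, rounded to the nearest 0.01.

1.37

Cells: a = 1261, b = 1133, c = 732, d = 1166.
Risk in exposed = 1261/2394 = 0.52673; risk in unexposed = 732/1898 = 0.38567.
RR = 0.52673 / 0.38567 = 1.36577
The risk among the exposed is 1.37 times that among the unexposed.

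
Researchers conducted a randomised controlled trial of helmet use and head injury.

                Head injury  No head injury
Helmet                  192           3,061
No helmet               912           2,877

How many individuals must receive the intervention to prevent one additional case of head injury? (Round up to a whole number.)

Risk in treated group = 192/3253 = 0.05902; risk in control = 912/3789 = 0.24070.
Absolute risk reduction = 0.24070 − 0.05902 = 0.18167
NNT = 1 / ARR = 1 / 0.18167 = 5.504 → round up → 6

6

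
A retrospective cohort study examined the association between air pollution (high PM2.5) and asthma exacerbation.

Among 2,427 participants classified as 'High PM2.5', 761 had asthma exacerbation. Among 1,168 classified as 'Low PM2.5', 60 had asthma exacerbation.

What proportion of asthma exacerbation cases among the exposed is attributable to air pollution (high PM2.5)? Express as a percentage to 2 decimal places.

From the description: a = 761, b = 1666, c = 60, d = 1108.
Risk in exposed = 761/2427 = 0.31356; risk in unexposed = 60/1168 = 0.05137.
RR = 0.31356/0.05137 = 6.10389
AR% = (RR − 1)/RR × 100 = (6.10389 − 1)/6.10389 × 100 = 83.6170%

83.62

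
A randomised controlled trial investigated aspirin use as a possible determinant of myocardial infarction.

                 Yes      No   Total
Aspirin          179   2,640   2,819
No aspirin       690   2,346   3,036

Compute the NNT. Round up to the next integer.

7

Risk in treated group = 179/2819 = 0.06350; risk in control = 690/3036 = 0.22727.
Absolute risk reduction = 0.22727 − 0.06350 = 0.16378
NNT = 1 / ARR = 1 / 0.16378 = 6.106 → round up → 7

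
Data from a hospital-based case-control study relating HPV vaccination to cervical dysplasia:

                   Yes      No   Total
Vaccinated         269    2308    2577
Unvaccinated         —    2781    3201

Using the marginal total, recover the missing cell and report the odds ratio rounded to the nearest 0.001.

The missing cell is in the unexposed row: 3201 − 2781 = 420.
So a = 269, b = 2308, c = 420, d = 2781.
OR = (a·d)/(b·c) = (269 × 2781) / (2308 × 420) = 748089 / 969360 = 0.77173

0.772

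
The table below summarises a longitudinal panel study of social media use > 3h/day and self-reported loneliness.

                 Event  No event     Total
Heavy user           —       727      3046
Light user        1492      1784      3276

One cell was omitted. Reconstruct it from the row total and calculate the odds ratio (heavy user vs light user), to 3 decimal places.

The missing cell is in the exposed row: 3046 − 727 = 2319.
So a = 2319, b = 727, c = 1492, d = 1784.
OR = (a·d)/(b·c) = (2319 × 1784) / (727 × 1492) = 4137096 / 1084684 = 3.81410

3.814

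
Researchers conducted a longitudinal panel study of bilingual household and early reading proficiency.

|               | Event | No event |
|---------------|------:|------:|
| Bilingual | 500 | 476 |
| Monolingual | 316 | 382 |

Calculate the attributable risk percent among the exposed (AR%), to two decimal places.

11.63

Cells: a = 500, b = 476, c = 316, d = 382.
Risk in exposed = 500/976 = 0.51230; risk in unexposed = 316/698 = 0.45272.
RR = 0.51230/0.45272 = 1.13159
AR% = (RR − 1)/RR × 100 = (1.13159 − 1)/1.13159 × 100 = 11.6287%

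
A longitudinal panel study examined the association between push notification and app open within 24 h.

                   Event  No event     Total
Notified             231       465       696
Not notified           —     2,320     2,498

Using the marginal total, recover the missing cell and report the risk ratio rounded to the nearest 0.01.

4.66

The missing cell is in the unexposed row: 2498 − 2320 = 178.
So a = 231, b = 465, c = 178, d = 2320.
RR = [a/(a+b)] / [c/(c+d)] = (231/696) / (178/2498) = 0.33190/0.07126 = 4.65774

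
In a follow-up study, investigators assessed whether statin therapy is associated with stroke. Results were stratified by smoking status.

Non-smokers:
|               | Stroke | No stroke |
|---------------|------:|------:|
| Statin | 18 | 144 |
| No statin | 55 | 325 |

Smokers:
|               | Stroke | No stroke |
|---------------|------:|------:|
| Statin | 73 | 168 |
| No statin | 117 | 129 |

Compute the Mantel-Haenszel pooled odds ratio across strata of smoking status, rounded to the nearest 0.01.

0.55

OR_MH = Σ(aᵢdᵢ/nᵢ) / Σ(bᵢcᵢ/nᵢ), where nᵢ is the stratum total.
Stratum 1 (Non-smokers): n = 542; a·d/n = 18·325/542 = 10.7934; b·c/n = 144·55/542 = 14.6125
Stratum 2 (Smokers): n = 487; a·d/n = 73·129/487 = 19.3368; b·c/n = 168·117/487 = 40.3614
OR_MH = (10.7934 + 19.3368) / (14.6125 + 40.3614) = 30.1301 / 54.9739 = 0.54808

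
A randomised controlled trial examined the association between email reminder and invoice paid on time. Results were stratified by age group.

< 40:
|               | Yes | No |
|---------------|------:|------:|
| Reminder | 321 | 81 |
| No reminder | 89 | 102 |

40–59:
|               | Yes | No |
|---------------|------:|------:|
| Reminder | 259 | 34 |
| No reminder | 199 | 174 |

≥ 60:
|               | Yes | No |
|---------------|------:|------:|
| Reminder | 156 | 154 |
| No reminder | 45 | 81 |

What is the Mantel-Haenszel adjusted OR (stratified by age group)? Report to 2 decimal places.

3.97

OR_MH = Σ(aᵢdᵢ/nᵢ) / Σ(bᵢcᵢ/nᵢ), where nᵢ is the stratum total.
Stratum 1 (< 40): n = 593; a·d/n = 321·102/593 = 55.2142; b·c/n = 81·89/593 = 12.1568
Stratum 2 (40–59): n = 666; a·d/n = 259·174/666 = 67.6667; b·c/n = 34·199/666 = 10.1592
Stratum 3 (≥ 60): n = 436; a·d/n = 156·81/436 = 28.9817; b·c/n = 154·45/436 = 15.8945
OR_MH = (55.2142 + 67.6667 + 28.9817) / (12.1568 + 10.1592 + 15.8945) = 151.8625 / 38.2105 = 3.97437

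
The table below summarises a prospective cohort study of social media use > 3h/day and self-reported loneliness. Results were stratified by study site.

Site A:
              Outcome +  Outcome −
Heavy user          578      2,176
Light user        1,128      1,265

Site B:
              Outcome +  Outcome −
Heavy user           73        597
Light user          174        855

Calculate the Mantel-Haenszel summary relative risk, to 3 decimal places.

0.466

RR_MH = Σ(aᵢ·n₀ᵢ/nᵢ) / Σ(cᵢ·n₁ᵢ/nᵢ), with n₁ᵢ = aᵢ+bᵢ (exposed), n₀ᵢ = cᵢ+dᵢ (unexposed), nᵢ = n₁ᵢ+n₀ᵢ.
Stratum 1 (Site A): n₁ = 2754, n₀ = 2393, n = 5147; a·n₀/n = 578·2393/5147 = 268.7301; c·n₁/n = 1128·2754/5147 = 603.5578
Stratum 2 (Site B): n₁ = 670, n₀ = 1029, n = 1699; a·n₀/n = 73·1029/1699 = 44.2125; c·n₁/n = 174·670/1699 = 68.6168
RR_MH = (268.7301 + 44.2125) / (603.5578 + 68.6168) = 312.9426 / 672.1746 = 0.46557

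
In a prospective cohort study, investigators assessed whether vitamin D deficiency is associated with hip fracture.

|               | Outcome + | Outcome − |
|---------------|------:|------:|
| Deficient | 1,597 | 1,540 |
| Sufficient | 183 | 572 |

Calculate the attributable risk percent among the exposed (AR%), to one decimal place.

52.4

Cells: a = 1597, b = 1540, c = 183, d = 572.
Risk in exposed = 1597/3137 = 0.50909; risk in unexposed = 183/755 = 0.24238.
RR = 0.50909/0.24238 = 2.10032
AR% = (RR − 1)/RR × 100 = (2.10032 − 1)/2.10032 × 100 = 52.3883%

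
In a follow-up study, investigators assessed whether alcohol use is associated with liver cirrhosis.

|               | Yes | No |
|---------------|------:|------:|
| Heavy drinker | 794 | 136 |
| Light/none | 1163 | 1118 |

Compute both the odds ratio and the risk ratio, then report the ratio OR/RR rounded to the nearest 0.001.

3.352

Cells: a = 794, b = 136, c = 1163, d = 1118.
OR = (794·1118)/(136·1163) = 887692/158168 = 5.61234
Risk in exposed = 794/930 = 0.85376; risk in unexposed = 1163/2281 = 0.50986; RR = 1.67449
OR/RR = 5.61234 / 1.67449 = 3.35166
The outcome is not rare, so the OR lies further from 1 than the RR.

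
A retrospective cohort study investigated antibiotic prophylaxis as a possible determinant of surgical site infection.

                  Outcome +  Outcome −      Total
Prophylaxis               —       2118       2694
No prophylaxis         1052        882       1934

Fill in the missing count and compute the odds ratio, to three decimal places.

The missing cell is in the exposed row: 2694 − 2118 = 576.
So a = 576, b = 2118, c = 1052, d = 882.
OR = (a·d)/(b·c) = (576 × 882) / (2118 × 1052) = 508032 / 2228136 = 0.22801

0.228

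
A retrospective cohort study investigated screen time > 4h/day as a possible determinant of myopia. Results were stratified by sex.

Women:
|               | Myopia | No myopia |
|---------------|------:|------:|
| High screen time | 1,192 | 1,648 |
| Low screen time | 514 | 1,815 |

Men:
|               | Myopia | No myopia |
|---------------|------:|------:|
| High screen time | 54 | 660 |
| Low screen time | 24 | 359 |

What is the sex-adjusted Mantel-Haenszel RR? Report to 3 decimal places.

RR_MH = Σ(aᵢ·n₀ᵢ/nᵢ) / Σ(cᵢ·n₁ᵢ/nᵢ), with n₁ᵢ = aᵢ+bᵢ (exposed), n₀ᵢ = cᵢ+dᵢ (unexposed), nᵢ = n₁ᵢ+n₀ᵢ.
Stratum 1 (Women): n₁ = 2840, n₀ = 2329, n = 5169; a·n₀/n = 1192·2329/5169 = 537.0803; c·n₁/n = 514·2840/5169 = 282.4067
Stratum 2 (Men): n₁ = 714, n₀ = 383, n = 1097; a·n₀/n = 54·383/1097 = 18.8532; c·n₁/n = 24·714/1097 = 15.6208
RR_MH = (537.0803 + 18.8532) / (282.4067 + 15.6208) = 555.9335 / 298.0274 = 1.86538

1.865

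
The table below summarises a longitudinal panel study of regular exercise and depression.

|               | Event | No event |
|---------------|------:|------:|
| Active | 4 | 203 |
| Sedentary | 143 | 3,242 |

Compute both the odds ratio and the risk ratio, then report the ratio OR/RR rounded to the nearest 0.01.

Cells: a = 4, b = 203, c = 143, d = 3242.
OR = (4·3242)/(203·143) = 12968/29029 = 0.44673
Risk in exposed = 4/207 = 0.01932; risk in unexposed = 143/3385 = 0.04225; RR = 0.45742
OR/RR = 0.44673 / 0.45742 = 0.97663
The outcome is rare in both groups, so OR ≈ RR (ratio near 1).

0.98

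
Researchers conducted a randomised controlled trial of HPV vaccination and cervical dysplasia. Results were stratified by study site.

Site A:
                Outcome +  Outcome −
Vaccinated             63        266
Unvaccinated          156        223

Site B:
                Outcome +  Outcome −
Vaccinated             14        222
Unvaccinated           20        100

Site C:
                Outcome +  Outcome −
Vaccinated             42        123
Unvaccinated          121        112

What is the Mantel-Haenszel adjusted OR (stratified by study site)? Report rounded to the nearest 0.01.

OR_MH = Σ(aᵢdᵢ/nᵢ) / Σ(bᵢcᵢ/nᵢ), where nᵢ is the stratum total.
Stratum 1 (Site A): n = 708; a·d/n = 63·223/708 = 19.8432; b·c/n = 266·156/708 = 58.6102
Stratum 2 (Site B): n = 356; a·d/n = 14·100/356 = 3.9326; b·c/n = 222·20/356 = 12.4719
Stratum 3 (Site C): n = 398; a·d/n = 42·112/398 = 11.8191; b·c/n = 123·121/398 = 37.3945
OR_MH = (19.8432 + 3.9326 + 11.8191) / (58.6102 + 12.4719 + 37.3945) = 35.5949 / 108.4766 = 0.32813

0.33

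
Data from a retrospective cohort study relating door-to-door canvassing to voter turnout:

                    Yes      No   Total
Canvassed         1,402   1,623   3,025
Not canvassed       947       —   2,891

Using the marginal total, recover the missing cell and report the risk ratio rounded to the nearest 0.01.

The missing cell is in the unexposed row: 2891 − 947 = 1944.
So a = 1402, b = 1623, c = 947, d = 1944.
RR = [a/(a+b)] / [c/(c+d)] = (1402/3025) / (947/2891) = 0.46347/0.32757 = 1.41488

1.41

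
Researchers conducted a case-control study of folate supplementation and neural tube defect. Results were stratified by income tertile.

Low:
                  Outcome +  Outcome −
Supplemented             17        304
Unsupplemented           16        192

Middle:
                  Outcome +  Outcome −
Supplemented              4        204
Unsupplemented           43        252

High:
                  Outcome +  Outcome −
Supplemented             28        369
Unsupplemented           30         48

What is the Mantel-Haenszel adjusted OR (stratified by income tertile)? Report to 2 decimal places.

OR_MH = Σ(aᵢdᵢ/nᵢ) / Σ(bᵢcᵢ/nᵢ), where nᵢ is the stratum total.
Stratum 1 (Low): n = 529; a·d/n = 17·192/529 = 6.1701; b·c/n = 304·16/529 = 9.1947
Stratum 2 (Middle): n = 503; a·d/n = 4·252/503 = 2.0040; b·c/n = 204·43/503 = 17.4394
Stratum 3 (High): n = 475; a·d/n = 28·48/475 = 2.8295; b·c/n = 369·30/475 = 23.3053
OR_MH = (6.1701 + 2.0040 + 2.8295) / (9.1947 + 17.4394 + 23.3053) = 11.0036 / 49.9393 = 0.22034

0.22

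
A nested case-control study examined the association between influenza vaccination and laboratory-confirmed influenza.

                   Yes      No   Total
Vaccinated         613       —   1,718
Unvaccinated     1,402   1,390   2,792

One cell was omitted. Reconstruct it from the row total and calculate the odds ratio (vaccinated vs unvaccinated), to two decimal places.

0.55

The missing cell is in the exposed row: 1718 − 613 = 1105.
So a = 613, b = 1105, c = 1402, d = 1390.
OR = (a·d)/(b·c) = (613 × 1390) / (1105 × 1402) = 852070 / 1549210 = 0.55000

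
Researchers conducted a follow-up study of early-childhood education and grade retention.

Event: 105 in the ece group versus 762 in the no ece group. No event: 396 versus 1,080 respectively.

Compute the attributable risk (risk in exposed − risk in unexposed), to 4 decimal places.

-0.2041

From the description: a = 105, b = 396, c = 762, d = 1080.
Risk in exposed = 105/501 = 0.209581; risk in unexposed = 762/1842 = 0.413681.
Risk difference = 0.209581 − 0.413681 = -0.204100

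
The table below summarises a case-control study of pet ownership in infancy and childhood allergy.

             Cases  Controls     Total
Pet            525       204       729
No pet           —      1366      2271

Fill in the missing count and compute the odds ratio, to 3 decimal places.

3.884

The missing cell is in the unexposed row: 2271 − 1366 = 905.
So a = 525, b = 204, c = 905, d = 1366.
OR = (a·d)/(b·c) = (525 × 1366) / (204 × 905) = 717150 / 184620 = 3.88447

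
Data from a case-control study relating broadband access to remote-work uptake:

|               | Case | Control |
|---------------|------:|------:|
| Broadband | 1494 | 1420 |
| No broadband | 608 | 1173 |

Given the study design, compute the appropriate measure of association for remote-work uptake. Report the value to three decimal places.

Cells: a = 1494, b = 1420, c = 608, d = 1173.
This is a case-control study: participants were sampled on outcome status, so risks in the source population cannot be estimated directly — relative risk is not valid here. The odds ratio is the appropriate measure.
OR = (a·d)/(b·c) = (1494 × 1173) / (1420 × 608) = 1752462 / 863360 = 2.02982

2.030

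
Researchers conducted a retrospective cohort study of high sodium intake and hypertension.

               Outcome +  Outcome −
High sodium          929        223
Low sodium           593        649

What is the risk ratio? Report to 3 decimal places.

1.689

Cells: a = 929, b = 223, c = 593, d = 649.
Risk in exposed = 929/1152 = 0.80642; risk in unexposed = 593/1242 = 0.47746.
RR = 0.80642 / 0.47746 = 1.68900
The risk among the exposed is 1.69 times that among the unexposed.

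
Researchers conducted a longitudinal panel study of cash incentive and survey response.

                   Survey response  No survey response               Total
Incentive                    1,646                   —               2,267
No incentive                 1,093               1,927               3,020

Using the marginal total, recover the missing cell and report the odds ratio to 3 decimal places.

The missing cell is in the exposed row: 2267 − 1646 = 621.
So a = 1646, b = 621, c = 1093, d = 1927.
OR = (a·d)/(b·c) = (1646 × 1927) / (621 × 1093) = 3171842 / 678753 = 4.67304

4.673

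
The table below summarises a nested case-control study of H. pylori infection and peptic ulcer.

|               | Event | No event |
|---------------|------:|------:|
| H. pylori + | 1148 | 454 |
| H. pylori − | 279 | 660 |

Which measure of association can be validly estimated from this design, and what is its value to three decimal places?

5.982

Cells: a = 1148, b = 454, c = 279, d = 660.
This is a nested case-control study: participants were sampled on outcome status, so risks in the source population cannot be estimated directly — relative risk is not valid here. The odds ratio is the appropriate measure.
OR = (a·d)/(b·c) = (1148 × 660) / (454 × 279) = 757680 / 126666 = 5.98172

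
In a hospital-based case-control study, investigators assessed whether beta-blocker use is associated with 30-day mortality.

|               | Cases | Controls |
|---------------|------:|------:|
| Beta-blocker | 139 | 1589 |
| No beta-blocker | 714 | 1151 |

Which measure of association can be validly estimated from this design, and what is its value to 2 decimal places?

Cells: a = 139, b = 1589, c = 714, d = 1151.
This is a hospital-based case-control study: participants were sampled on outcome status, so risks in the source population cannot be estimated directly — relative risk is not valid here. The odds ratio is the appropriate measure.
OR = (a·d)/(b·c) = (139 × 1151) / (1589 × 714) = 159989 / 1134546 = 0.14102

0.14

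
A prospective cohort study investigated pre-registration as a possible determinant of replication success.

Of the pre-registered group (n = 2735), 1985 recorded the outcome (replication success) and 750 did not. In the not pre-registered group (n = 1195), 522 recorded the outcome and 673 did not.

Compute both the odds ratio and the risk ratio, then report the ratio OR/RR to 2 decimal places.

From the description: a = 1985, b = 750, c = 522, d = 673.
OR = (1985·673)/(750·522) = 1335905/391500 = 3.41227
Risk in exposed = 1985/2735 = 0.72578; risk in unexposed = 522/1195 = 0.43682; RR = 1.66150
OR/RR = 3.41227 / 1.66150 = 2.05373
The outcome is not rare, so the OR lies further from 1 than the RR.

2.05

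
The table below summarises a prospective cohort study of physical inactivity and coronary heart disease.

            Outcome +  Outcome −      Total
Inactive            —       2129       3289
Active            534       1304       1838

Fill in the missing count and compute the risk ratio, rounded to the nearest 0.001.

The missing cell is in the exposed row: 3289 − 2129 = 1160.
So a = 1160, b = 2129, c = 534, d = 1304.
RR = [a/(a+b)] / [c/(c+d)] = (1160/3289) / (534/1838) = 0.35269/0.29053 = 1.21394

1.214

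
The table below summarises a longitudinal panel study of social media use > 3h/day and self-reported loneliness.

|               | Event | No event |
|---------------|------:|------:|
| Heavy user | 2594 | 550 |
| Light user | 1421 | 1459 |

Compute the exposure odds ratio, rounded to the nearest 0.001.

Cells: a = 2594, b = 550, c = 1421, d = 1459.
OR = (a·d)/(b·c) = (2594 × 1459) / (550 × 1421) = 3784646 / 781550 = 4.84249
The odds of self-reported loneliness are about 4.84 times as high in the heavy user group.

4.842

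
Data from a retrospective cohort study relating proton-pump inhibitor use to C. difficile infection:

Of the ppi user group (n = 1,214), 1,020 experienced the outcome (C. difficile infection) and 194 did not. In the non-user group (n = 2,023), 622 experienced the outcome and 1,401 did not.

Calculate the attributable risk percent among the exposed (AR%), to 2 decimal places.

From the description: a = 1020, b = 194, c = 622, d = 1401.
Risk in exposed = 1020/1214 = 0.84020; risk in unexposed = 622/2023 = 0.30746.
RR = 0.84020/0.30746 = 2.73267
AR% = (RR − 1)/RR × 100 = (2.73267 − 1)/2.73267 × 100 = 63.4057%

63.41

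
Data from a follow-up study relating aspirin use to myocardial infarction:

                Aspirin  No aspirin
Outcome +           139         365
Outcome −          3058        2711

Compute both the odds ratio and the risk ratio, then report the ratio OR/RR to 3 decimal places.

0.921

Reading the table with exposure as columns: a = 139 (Aspirin, case), b = 3058 (Aspirin, non-case), c = 365 (No aspirin, case), d = 2711.
OR = (139·2711)/(3058·365) = 376829/1116170 = 0.33761
Risk in exposed = 139/3197 = 0.04348; risk in unexposed = 365/3076 = 0.11866; RR = 0.36641
OR/RR = 0.33761 / 0.36641 = 0.92140
The outcome is not rare, so the OR lies further from 1 than the RR.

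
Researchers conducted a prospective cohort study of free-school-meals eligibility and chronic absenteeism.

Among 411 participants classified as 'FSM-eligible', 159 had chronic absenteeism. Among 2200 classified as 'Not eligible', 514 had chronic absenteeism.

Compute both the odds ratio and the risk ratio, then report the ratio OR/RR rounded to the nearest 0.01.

From the description: a = 159, b = 252, c = 514, d = 1686.
OR = (159·1686)/(252·514) = 268074/129528 = 2.06962
Risk in exposed = 159/411 = 0.38686; risk in unexposed = 514/2200 = 0.23364; RR = 1.65583
OR/RR = 2.06962 / 1.65583 = 1.24990
The outcome is not rare, so the OR lies further from 1 than the RR.

1.25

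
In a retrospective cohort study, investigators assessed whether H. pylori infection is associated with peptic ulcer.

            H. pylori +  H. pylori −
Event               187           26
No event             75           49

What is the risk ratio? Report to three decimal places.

2.059

Reading the table with exposure as columns: a = 187 (H. pylori +, case), b = 75 (H. pylori +, non-case), c = 26 (H. pylori −, case), d = 49.
Risk in exposed = 187/262 = 0.71374; risk in unexposed = 26/75 = 0.34667.
RR = 0.71374 / 0.34667 = 2.05887
The risk among the exposed is 2.06 times that among the unexposed.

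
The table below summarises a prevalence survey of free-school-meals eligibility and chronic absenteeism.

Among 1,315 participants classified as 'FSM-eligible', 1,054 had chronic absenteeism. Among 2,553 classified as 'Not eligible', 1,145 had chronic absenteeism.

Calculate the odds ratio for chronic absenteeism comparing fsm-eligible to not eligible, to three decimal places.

From the description: a = 1054, b = 261, c = 1145, d = 1408.
OR = (a·d)/(b·c) = (1054 × 1408) / (261 × 1145) = 1484032 / 298845 = 4.96589
The odds of chronic absenteeism are about 4.97 times as high in the fsm-eligible group.

4.966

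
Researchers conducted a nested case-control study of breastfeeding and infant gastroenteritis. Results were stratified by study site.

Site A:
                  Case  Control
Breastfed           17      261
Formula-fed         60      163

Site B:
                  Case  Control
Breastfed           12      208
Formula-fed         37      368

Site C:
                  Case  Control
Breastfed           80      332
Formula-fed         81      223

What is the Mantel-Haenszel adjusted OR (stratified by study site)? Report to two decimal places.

OR_MH = Σ(aᵢdᵢ/nᵢ) / Σ(bᵢcᵢ/nᵢ), where nᵢ is the stratum total.
Stratum 1 (Site A): n = 501; a·d/n = 17·163/501 = 5.5309; b·c/n = 261·60/501 = 31.2575
Stratum 2 (Site B): n = 625; a·d/n = 12·368/625 = 7.0656; b·c/n = 208·37/625 = 12.3136
Stratum 3 (Site C): n = 716; a·d/n = 80·223/716 = 24.9162; b·c/n = 332·81/716 = 37.5587
OR_MH = (5.5309 + 7.0656 + 24.9162) / (31.2575 + 12.3136 + 37.5587) = 37.5127 / 81.1297 = 0.46238

0.46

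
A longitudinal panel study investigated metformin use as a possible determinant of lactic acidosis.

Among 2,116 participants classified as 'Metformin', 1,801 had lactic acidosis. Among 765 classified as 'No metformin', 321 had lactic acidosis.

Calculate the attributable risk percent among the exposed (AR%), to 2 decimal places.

From the description: a = 1801, b = 315, c = 321, d = 444.
Risk in exposed = 1801/2116 = 0.85113; risk in unexposed = 321/765 = 0.41961.
RR = 0.85113/0.41961 = 2.02840
AR% = (RR − 1)/RR × 100 = (2.02840 − 1)/2.02840 × 100 = 50.7002%

50.70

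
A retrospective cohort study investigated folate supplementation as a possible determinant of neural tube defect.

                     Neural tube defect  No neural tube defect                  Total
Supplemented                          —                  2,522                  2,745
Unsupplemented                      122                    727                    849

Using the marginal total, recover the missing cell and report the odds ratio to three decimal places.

The missing cell is in the exposed row: 2745 − 2522 = 223.
So a = 223, b = 2522, c = 122, d = 727.
OR = (a·d)/(b·c) = (223 × 727) / (2522 × 122) = 162121 / 307684 = 0.52691

0.527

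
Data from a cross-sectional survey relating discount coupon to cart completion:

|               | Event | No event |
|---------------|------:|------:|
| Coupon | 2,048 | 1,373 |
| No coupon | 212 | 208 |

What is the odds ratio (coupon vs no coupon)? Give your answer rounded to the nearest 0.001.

Cells: a = 2048, b = 1373, c = 212, d = 208.
OR = (a·d)/(b·c) = (2048 × 208) / (1373 × 212) = 425984 / 291076 = 1.46348
The odds of cart completion are about 1.46 times as high in the coupon group.

1.463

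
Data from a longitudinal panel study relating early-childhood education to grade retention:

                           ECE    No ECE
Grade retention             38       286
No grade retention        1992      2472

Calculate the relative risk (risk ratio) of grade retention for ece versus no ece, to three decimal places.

Reading the table with exposure as columns: a = 38 (ECE, case), b = 1992 (ECE, non-case), c = 286 (No ECE, case), d = 2472.
Risk in exposed = 38/2030 = 0.01872; risk in unexposed = 286/2758 = 0.10370.
RR = 0.01872 / 0.10370 = 0.18052
The risk is 82% lower among the exposed than among the unexposed.

0.181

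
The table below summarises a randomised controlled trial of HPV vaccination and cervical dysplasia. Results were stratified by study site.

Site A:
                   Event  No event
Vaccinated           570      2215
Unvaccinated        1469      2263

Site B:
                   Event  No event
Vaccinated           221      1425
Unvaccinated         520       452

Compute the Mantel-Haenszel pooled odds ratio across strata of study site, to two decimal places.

0.30

OR_MH = Σ(aᵢdᵢ/nᵢ) / Σ(bᵢcᵢ/nᵢ), where nᵢ is the stratum total.
Stratum 1 (Site A): n = 6517; a·d/n = 570·2263/6517 = 197.9300; b·c/n = 2215·1469/6517 = 499.2842
Stratum 2 (Site B): n = 2618; a·d/n = 221·452/2618 = 38.1558; b·c/n = 1425·520/2618 = 283.0405
OR_MH = (197.9300 + 38.1558) / (499.2842 + 283.0405) = 236.0859 / 782.3247 = 0.30177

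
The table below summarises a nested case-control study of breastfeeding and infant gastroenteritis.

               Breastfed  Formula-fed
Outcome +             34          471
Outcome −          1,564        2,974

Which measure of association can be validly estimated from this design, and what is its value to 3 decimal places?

0.137

Reading the table with exposure as columns: a = 34 (Breastfed, case), b = 1564 (Breastfed, non-case), c = 471 (Formula-fed, case), d = 2974.
This is a nested case-control study: participants were sampled on outcome status, so risks in the source population cannot be estimated directly — relative risk is not valid here. The odds ratio is the appropriate measure.
OR = (a·d)/(b·c) = (34 × 2974) / (1564 × 471) = 101116 / 736644 = 0.13727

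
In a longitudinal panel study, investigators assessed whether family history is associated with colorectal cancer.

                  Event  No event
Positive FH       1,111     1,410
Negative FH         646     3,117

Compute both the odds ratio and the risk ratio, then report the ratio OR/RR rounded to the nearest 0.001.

1.481

Cells: a = 1111, b = 1410, c = 646, d = 3117.
OR = (1111·3117)/(1410·646) = 3462987/910860 = 3.80189
Risk in exposed = 1111/2521 = 0.44070; risk in unexposed = 646/3763 = 0.17167; RR = 2.56710
OR/RR = 3.80189 / 2.56710 = 1.48100
The outcome is not rare, so the OR lies further from 1 than the RR.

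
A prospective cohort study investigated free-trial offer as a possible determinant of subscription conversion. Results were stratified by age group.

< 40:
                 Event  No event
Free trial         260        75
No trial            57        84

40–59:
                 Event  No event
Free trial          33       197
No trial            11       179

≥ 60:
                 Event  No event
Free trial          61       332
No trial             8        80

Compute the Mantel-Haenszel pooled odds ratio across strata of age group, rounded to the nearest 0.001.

OR_MH = Σ(aᵢdᵢ/nᵢ) / Σ(bᵢcᵢ/nᵢ), where nᵢ is the stratum total.
Stratum 1 (< 40): n = 476; a·d/n = 260·84/476 = 45.8824; b·c/n = 75·57/476 = 8.9811
Stratum 2 (40–59): n = 420; a·d/n = 33·179/420 = 14.0643; b·c/n = 197·11/420 = 5.1595
Stratum 3 (≥ 60): n = 481; a·d/n = 61·80/481 = 10.1455; b·c/n = 332·8/481 = 5.5218
OR_MH = (45.8824 + 14.0643 + 10.1455) / (8.9811 + 5.1595 + 5.5218) = 70.0922 / 19.6624 = 3.56477

3.565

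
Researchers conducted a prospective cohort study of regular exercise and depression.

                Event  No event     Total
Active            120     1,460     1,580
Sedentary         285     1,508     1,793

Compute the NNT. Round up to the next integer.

13

Risk in treated group = 120/1580 = 0.07595; risk in control = 285/1793 = 0.15895.
Absolute risk reduction = 0.15895 − 0.07595 = 0.08300
NNT = 1 / ARR = 1 / 0.08300 = 12.048 → round up → 13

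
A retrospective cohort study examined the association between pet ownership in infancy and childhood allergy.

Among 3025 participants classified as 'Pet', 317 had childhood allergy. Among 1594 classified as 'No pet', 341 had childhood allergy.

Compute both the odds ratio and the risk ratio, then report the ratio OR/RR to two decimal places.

0.88

From the description: a = 317, b = 2708, c = 341, d = 1253.
OR = (317·1253)/(2708·341) = 397201/923428 = 0.43014
Risk in exposed = 317/3025 = 0.10479; risk in unexposed = 341/1594 = 0.21393; RR = 0.48986
OR/RR = 0.43014 / 0.48986 = 0.87809
The outcome is not rare, so the OR lies further from 1 than the RR.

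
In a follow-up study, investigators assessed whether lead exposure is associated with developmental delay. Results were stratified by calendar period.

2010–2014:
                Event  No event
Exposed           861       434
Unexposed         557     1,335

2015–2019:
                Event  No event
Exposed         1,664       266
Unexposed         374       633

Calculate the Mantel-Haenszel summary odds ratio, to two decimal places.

6.56

OR_MH = Σ(aᵢdᵢ/nᵢ) / Σ(bᵢcᵢ/nᵢ), where nᵢ is the stratum total.
Stratum 1 (2010–2014): n = 3187; a·d/n = 861·1335/3187 = 360.6636; b·c/n = 434·557/3187 = 75.8513
Stratum 2 (2015–2019): n = 2937; a·d/n = 1664·633/2937 = 358.6353; b·c/n = 266·374/2937 = 33.8727
OR_MH = (360.6636 + 358.6353) / (75.8513 + 33.8727) = 719.2990 / 109.7239 = 6.55553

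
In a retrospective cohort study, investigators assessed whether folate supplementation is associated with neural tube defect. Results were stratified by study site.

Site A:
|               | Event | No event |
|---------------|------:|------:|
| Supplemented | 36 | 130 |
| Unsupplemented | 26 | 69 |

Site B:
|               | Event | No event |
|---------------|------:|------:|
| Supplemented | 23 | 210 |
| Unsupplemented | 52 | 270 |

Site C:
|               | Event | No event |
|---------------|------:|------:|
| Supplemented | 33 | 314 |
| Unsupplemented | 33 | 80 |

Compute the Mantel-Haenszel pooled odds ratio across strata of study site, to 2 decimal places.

OR_MH = Σ(aᵢdᵢ/nᵢ) / Σ(bᵢcᵢ/nᵢ), where nᵢ is the stratum total.
Stratum 1 (Site A): n = 261; a·d/n = 36·69/261 = 9.5172; b·c/n = 130·26/261 = 12.9502
Stratum 2 (Site B): n = 555; a·d/n = 23·270/555 = 11.1892; b·c/n = 210·52/555 = 19.6757
Stratum 3 (Site C): n = 460; a·d/n = 33·80/460 = 5.7391; b·c/n = 314·33/460 = 22.5261
OR_MH = (9.5172 + 11.1892 + 5.7391) / (12.9502 + 19.6757 + 22.5261) = 26.4456 / 55.1520 = 0.47950

0.48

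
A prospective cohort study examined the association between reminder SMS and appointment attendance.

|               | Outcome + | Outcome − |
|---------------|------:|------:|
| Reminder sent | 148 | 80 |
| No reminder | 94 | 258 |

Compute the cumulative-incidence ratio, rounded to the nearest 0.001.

2.431

Cells: a = 148, b = 80, c = 94, d = 258.
Risk in exposed = 148/228 = 0.64912; risk in unexposed = 94/352 = 0.26705.
RR = 0.64912 / 0.26705 = 2.43076
The risk among the exposed is 2.43 times that among the unexposed.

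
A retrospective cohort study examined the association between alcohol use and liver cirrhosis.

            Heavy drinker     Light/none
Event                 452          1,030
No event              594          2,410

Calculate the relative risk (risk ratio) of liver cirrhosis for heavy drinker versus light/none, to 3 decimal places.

Reading the table with exposure as columns: a = 452 (Heavy drinker, case), b = 594 (Heavy drinker, non-case), c = 1030 (Light/none, case), d = 2410.
Risk in exposed = 452/1046 = 0.43212; risk in unexposed = 1030/3440 = 0.29942.
RR = 0.43212 / 0.29942 = 1.44320
The risk among the exposed is 1.44 times that among the unexposed.

1.443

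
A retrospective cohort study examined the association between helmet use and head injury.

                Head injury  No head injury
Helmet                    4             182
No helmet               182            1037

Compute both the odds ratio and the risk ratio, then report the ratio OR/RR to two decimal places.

0.87

Cells: a = 4, b = 182, c = 182, d = 1037.
OR = (4·1037)/(182·182) = 4148/33124 = 0.12523
Risk in exposed = 4/186 = 0.02151; risk in unexposed = 182/1219 = 0.14930; RR = 0.14404
OR/RR = 0.12523 / 0.14404 = 0.86939
The outcome is not rare, so the OR lies further from 1 than the RR.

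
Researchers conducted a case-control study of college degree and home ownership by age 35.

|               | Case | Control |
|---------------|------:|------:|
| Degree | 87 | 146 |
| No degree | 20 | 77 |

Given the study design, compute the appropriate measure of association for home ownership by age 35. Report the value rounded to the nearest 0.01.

2.29

Cells: a = 87, b = 146, c = 20, d = 77.
This is a case-control study: participants were sampled on outcome status, so risks in the source population cannot be estimated directly — relative risk is not valid here. The odds ratio is the appropriate measure.
OR = (a·d)/(b·c) = (87 × 77) / (146 × 20) = 6699 / 2920 = 2.29418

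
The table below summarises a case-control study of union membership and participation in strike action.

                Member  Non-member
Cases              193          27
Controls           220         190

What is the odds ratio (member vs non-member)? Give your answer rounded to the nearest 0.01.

6.17

Reading the table with exposure as columns: a = 193 (Member, case), b = 220 (Member, non-case), c = 27 (Non-member, case), d = 190.
OR = (a·d)/(b·c) = (193 × 190) / (220 × 27) = 36670 / 5940 = 6.17340
The odds of participation in strike action are about 6.17 times as high in the member group.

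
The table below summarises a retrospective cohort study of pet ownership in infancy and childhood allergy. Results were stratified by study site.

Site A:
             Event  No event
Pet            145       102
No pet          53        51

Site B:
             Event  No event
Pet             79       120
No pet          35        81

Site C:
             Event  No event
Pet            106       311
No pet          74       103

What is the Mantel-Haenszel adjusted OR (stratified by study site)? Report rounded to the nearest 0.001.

0.886

OR_MH = Σ(aᵢdᵢ/nᵢ) / Σ(bᵢcᵢ/nᵢ), where nᵢ is the stratum total.
Stratum 1 (Site A): n = 351; a·d/n = 145·51/351 = 21.0684; b·c/n = 102·53/351 = 15.4017
Stratum 2 (Site B): n = 315; a·d/n = 79·81/315 = 20.3143; b·c/n = 120·35/315 = 13.3333
Stratum 3 (Site C): n = 594; a·d/n = 106·103/594 = 18.3805; b·c/n = 311·74/594 = 38.7441
OR_MH = (21.0684 + 20.3143 + 18.3805) / (15.4017 + 13.3333 + 38.7441) = 59.7631 / 67.4792 = 0.88565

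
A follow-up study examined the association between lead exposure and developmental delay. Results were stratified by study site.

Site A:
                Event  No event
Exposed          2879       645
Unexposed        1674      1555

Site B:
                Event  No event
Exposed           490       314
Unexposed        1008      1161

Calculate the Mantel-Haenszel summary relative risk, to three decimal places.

RR_MH = Σ(aᵢ·n₀ᵢ/nᵢ) / Σ(cᵢ·n₁ᵢ/nᵢ), with n₁ᵢ = aᵢ+bᵢ (exposed), n₀ᵢ = cᵢ+dᵢ (unexposed), nᵢ = n₁ᵢ+n₀ᵢ.
Stratum 1 (Site A): n₁ = 3524, n₀ = 3229, n = 6753; a·n₀/n = 2879·3229/6753 = 1376.6165; c·n₁/n = 1674·3524/6753 = 873.5637
Stratum 2 (Site B): n₁ = 804, n₀ = 2169, n = 2973; a·n₀/n = 490·2169/2973 = 357.4874; c·n₁/n = 1008·804/2973 = 272.5974
RR_MH = (1376.6165 + 357.4874) / (873.5637 + 272.5974) = 1734.1039 / 1146.1611 = 1.51297

1.513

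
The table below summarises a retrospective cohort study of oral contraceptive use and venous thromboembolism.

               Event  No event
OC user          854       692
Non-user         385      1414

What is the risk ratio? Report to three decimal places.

2.581

Cells: a = 854, b = 692, c = 385, d = 1414.
Risk in exposed = 854/1546 = 0.55239; risk in unexposed = 385/1799 = 0.21401.
RR = 0.55239 / 0.21401 = 2.58118
The risk among the exposed is 2.58 times that among the unexposed.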